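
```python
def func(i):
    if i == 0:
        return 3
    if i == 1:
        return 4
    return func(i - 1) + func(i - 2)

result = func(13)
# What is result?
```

Build up from base cases: func(0)=3, func(1)=4, func(2)=7, func(3)=11, func(4)=18, func(5)=29, func(6)=47, ..., func(13)=1364

Answer: 1364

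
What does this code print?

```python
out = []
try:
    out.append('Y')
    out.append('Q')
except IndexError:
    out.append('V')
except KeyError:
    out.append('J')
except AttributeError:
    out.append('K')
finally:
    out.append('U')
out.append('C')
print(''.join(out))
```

Execution trace: 'Y' (try body) → 'Q' (try body, no exception) → 'U' (finally) → 'C' (after the try/except). Output: YQUC

Answer: YQUC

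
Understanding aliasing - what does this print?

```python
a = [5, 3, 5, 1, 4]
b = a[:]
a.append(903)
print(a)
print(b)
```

Key concept: slice [:] creates copy.
Step by step:
`a = [5, 3, 5, 1, 4]` → a = [5, 3, 5, 1, 4]
`b = a[:]` → b = [5, 3, 5, 1, 4]
`a.append(903)` → a = [5, 3, 5, 1, 4, 903]
`print(a)` → prints [5, 3, 5, 1, 4, 903]
`print(b)` → prints [5, 3, 5, 1, 4]

Answer:
[5, 3, 5, 1, 4, 903]
[5, 3, 5, 1, 4]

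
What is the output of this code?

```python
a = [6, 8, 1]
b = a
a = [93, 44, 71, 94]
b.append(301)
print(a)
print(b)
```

Key concept: rebinding vs mutation: a is rebound to a new list, b still points at the original.
Step by step:
`a = [6, 8, 1]` → a = [6, 8, 1]
`b = a` → b = [6, 8, 1] (same object as a)
`a = [93, 44, 71, 94]` → a = [93, 44, 71, 94]
`b.append(301)` → b = [6, 8, 1, 301]
`print(a)` → prints [93, 44, 71, 94]
`print(b)` → prints [6, 8, 1, 301]

Answer:
[93, 44, 71, 94]
[6, 8, 1, 301]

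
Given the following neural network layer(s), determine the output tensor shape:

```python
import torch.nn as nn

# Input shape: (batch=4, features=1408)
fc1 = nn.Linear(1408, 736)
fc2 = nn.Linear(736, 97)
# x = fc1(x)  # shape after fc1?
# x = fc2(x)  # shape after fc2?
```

Input: (4, 1408) -> after fc1: (4, 736) -> Output: (4, 97)

Answer: (4, 97)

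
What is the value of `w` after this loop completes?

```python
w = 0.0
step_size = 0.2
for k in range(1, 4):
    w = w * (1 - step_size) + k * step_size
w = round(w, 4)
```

Moving average with lr=0.2
`w` takes the values: 0.0 → 0.2 → 0.56 → 1.048

Answer: 1.048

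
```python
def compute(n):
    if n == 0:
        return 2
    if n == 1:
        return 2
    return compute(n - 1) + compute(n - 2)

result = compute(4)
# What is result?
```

Build up from base cases: compute(0)=2, compute(1)=2, compute(2)=4, compute(3)=6, compute(4)=10

Answer: 10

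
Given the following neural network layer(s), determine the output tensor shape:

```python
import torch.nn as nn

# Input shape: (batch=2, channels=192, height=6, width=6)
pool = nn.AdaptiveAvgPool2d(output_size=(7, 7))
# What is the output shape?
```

Input: (2, 192, 6, 6) -> Output: (2, 192, 7, 7)

Answer: (2, 192, 7, 7)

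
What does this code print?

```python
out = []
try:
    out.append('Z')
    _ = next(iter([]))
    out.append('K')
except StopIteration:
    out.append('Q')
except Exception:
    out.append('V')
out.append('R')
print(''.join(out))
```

Execution trace: 'Z' (try body) → 'Q' (except StopIteration) → 'R' (after the try/except). Output: ZQR

Answer: ZQR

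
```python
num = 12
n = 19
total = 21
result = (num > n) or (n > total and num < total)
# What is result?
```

Trace:
`num = 12` → num = 12
`n = 19` → n = 19
`total = 21` → total = 21
`result = (num > n) or (n > total and num < total)` → result = False
So result = False

Answer: False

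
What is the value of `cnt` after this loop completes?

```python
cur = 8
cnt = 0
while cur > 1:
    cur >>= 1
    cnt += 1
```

Count right shifts until 1
`cnt` takes the values: 0 → 1 → 2 → 3

Answer: 3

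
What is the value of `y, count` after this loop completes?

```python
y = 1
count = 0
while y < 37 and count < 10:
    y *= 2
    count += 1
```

Double until >= 37 or 10 iterations
`y, count` takes the values: (1, 0) → (2, 0) → (2, 1) → (4, 1) → (4, 2) → (8, 2) → (8, 3) → (16, 3) → (16, 4) → (32, 4) → (32, 5) → (64, 5) → (64, 6)

Answer: 64, 6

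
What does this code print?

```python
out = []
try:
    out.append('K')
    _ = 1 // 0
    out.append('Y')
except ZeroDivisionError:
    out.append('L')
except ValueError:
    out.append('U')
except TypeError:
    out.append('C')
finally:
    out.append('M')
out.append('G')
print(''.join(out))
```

Execution trace: 'K' (try body) → 'L' (except ZeroDivisionError) → 'M' (finally) → 'G' (after the try/except). Output: KLMG

Answer: KLMG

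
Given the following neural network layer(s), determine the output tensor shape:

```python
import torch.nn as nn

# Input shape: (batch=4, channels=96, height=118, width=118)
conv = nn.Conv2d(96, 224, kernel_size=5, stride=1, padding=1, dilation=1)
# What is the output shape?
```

Input: (4, 96, 118, 118) -> Output: (4, 224, 116, 116)

Answer: (4, 224, 116, 116)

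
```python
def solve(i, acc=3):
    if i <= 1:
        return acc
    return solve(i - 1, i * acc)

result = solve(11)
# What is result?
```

Accumulator trace (n, acc): (11, 3) -> (10, 33) -> (9, 330) -> (8, 2970) -> (7, 23760) -> (6, 166320) -> (5, 997920) -> (4, 4989600) -> (3, 19958400) -> (2, 59875200) -> (1, 119750400) -> return 119750400

Answer: 119750400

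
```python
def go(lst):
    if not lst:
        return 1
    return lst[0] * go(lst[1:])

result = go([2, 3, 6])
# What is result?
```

Product over [2, 3, 6] = 2 * 3 * 6 = 36

Answer: 36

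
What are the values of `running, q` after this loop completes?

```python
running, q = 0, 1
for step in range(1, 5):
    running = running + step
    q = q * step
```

Sum and factorial of 1 to 4
`running, q` takes the values: (0, 1) → (1, 1) → (3, 1) → (3, 2) → (6, 2) → (6, 6) → (10, 6) → (10, 24)

Answer: 10, 24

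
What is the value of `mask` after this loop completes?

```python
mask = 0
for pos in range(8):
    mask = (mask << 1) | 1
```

Build 8 consecutive 1-bits: 0b11111111
`mask` takes the values: 0 → 1 → 3 → 7 → 15 → 31 → 63 → 127 → 255

Answer: 255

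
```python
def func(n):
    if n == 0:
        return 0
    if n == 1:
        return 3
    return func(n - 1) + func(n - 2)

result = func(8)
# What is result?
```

Build up from base cases: func(0)=0, func(1)=3, func(2)=3, func(3)=6, func(4)=9, func(5)=15, func(6)=24, ..., func(8)=63

Answer: 63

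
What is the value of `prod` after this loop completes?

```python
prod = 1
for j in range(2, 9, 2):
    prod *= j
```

Product of even numbers 2 to 8
`prod` takes the values: 1 → 2 → 8 → 48 → 384

Answer: 384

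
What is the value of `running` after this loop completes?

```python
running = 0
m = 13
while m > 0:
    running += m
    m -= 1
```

Sum 13 down to 1
`running` takes the values: 0 → 13 → 25 → 36 → 46 → 55 → 63 → 70 → 76 → 81 → 85 → 88 → 90 → 91

Answer: 91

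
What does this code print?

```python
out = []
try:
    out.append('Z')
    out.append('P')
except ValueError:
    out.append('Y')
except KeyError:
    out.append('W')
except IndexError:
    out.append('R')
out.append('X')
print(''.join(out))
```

Execution trace: 'Z' (try body) → 'P' (try body, no exception) → 'X' (after the try/except). Output: ZPX

Answer: ZPX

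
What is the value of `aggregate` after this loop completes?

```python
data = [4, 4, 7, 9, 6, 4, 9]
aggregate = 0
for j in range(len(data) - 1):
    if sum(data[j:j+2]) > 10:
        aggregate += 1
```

Count windows with sum > 10
`aggregate` takes the values: 0 → 1 → 2 → 3 → 4

Answer: 4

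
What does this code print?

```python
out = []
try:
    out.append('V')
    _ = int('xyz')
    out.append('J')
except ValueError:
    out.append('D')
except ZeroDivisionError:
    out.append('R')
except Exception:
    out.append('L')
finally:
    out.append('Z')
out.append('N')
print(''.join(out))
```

Execution trace: 'V' (try body) → 'D' (except ValueError) → 'Z' (finally) → 'N' (after the try/except). Output: VDZN

Answer: VDZN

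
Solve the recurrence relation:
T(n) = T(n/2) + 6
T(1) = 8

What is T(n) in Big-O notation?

Each step divides n by 2 and adds 6. After log_2(n) steps we reach T(1)=8. So T(n) = 6·log_2(n) + 8 = O(log n).

Answer: O(log n)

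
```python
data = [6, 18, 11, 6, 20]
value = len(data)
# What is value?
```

Trace:
`data = [6, 18, 11, 6, 20]` → data = [6, 18, 11, 6, 20]
`value = len(data)` → value = 5
So value = 5

Answer: 5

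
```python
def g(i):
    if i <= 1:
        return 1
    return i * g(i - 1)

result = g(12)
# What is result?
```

g(12) = 12 * 11 * 10 * 9 * 8 * 7 * 6 * 5 * 4 * 3 * 2 * 1 = 479001600

Answer: 479001600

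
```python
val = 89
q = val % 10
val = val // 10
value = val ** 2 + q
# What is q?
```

Trace:
`val = 89` → val = 89
`q = val % 10` → q = 9
`val = val // 10` → val = 8
`value = val ** 2 + q` → value = 73
So q = 9

Answer: 9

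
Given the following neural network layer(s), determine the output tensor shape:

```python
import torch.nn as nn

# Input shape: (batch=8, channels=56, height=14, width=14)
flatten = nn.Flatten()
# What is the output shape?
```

Input: (8, 56, 14, 14) -> Output: (8, 10976)

Answer: (8, 10976)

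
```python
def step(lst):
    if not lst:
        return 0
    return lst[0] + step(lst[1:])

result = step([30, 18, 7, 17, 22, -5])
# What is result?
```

30 + 18 + 7 + 17 + 22 + (-5) + 0 = 89

Answer: 89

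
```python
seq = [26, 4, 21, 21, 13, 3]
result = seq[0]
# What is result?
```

Trace:
`seq = [26, 4, 21, 21, 13, 3]` → seq = [26, 4, 21, 21, 13, 3]
`result = seq[0]` → result = 26
So result = 26

Answer: 26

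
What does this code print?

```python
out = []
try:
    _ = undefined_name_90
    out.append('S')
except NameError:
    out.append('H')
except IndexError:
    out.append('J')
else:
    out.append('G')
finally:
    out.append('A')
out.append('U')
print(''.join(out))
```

Execution trace: 'H' (except NameError) → 'A' (finally) → 'U' (after the try/except). Output: HAU

Answer: HAU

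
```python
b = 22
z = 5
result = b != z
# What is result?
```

Trace:
`b = 22` → b = 22
`z = 5` → z = 5
`result = b != z` → result = True
So result = True

Answer: True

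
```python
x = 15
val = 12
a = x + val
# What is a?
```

Trace:
`x = 15` → x = 15
`val = 12` → val = 12
`a = x + val` → a = 27
So a = 27

Answer: 27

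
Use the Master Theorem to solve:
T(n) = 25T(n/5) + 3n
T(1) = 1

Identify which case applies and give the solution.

a=25, b=5, f(n)=3n. log_5(25) = 2. Since c=1 < 2, Case 1 applies: T(n) = Θ(n^log_b(a)) = O(n^2).

Answer: O(n^2) - Case 1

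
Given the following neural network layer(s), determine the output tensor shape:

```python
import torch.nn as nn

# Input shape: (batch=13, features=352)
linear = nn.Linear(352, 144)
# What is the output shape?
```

Input: (13, 352) -> Output: (13, 144)

Answer: (13, 144)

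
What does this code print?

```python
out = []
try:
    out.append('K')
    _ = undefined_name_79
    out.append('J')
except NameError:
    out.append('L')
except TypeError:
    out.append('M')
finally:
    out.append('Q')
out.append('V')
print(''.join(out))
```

Execution trace: 'K' (try body) → 'L' (except NameError) → 'Q' (finally) → 'V' (after the try/except). Output: KLQV

Answer: KLQV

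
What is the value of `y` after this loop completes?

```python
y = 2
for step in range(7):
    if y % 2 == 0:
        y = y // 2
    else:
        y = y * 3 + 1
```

Collatz-style transformation from 2
`y` takes the values: 2 → 1 → 4 → 2 → 1 → 4 → 2 → 1

Answer: 1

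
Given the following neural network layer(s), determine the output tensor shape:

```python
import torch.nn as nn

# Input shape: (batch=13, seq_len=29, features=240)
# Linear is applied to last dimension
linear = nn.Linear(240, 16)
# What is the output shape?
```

Input: (13, 29, 240) -> Output: (13, 29, 16)

Answer: (13, 29, 16)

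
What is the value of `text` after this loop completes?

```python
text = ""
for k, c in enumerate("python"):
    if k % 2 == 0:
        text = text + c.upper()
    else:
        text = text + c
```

Uppercase even positions in 'python'
`text` takes the values: "" → "P" → "Py" → "PyT" → "PyTh" → "PyThO" → "PyThOn"

Answer: "PyThOn"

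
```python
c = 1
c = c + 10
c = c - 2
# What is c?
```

Trace:
`c = 1` → c = 1
`c = c + 10` → c = 11
`c = c - 2` → c = 9
So c = 9

Answer: 9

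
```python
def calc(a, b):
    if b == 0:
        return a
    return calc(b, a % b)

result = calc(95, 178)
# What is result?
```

calc(95, 178) -> calc(178, 95) -> calc(95, 83) -> calc(83, 12) -> calc(12, 11) -> calc(11, 1) -> calc(1, 0) -> 1

Answer: 1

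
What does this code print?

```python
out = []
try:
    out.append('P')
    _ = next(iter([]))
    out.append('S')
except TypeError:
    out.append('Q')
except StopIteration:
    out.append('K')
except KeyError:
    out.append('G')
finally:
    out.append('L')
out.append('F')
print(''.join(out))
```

Execution trace: 'P' (try body) → 'K' (except StopIteration) → 'L' (finally) → 'F' (after the try/except). Output: PKLF

Answer: PKLF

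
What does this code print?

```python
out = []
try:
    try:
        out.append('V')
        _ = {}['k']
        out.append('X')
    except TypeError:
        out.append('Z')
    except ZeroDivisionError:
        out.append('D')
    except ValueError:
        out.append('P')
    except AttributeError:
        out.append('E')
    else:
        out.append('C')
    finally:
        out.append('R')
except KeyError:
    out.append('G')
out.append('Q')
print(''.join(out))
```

Execution trace: 'V' (try body) → 'R' (finally) → 'G' (outer except KeyError) → 'Q' (after the try/except). Output: VRGQ

Answer: VRGQ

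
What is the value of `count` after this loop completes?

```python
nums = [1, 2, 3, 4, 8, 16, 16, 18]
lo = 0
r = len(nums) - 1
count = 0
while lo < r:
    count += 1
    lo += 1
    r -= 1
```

Iterations until pointers meet (list length 8)
`count` takes the values: 0 → 1 → 2 → 3 → 4

Answer: 4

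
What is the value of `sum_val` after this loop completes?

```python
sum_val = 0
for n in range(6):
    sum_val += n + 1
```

Start at 0, add 1 to 6 = 21
`sum_val` takes the values: 0 → 1 → 3 → 6 → 10 → 15 → 21

Answer: 21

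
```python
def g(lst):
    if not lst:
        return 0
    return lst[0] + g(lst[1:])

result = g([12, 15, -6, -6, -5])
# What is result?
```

12 + 15 + (-6) + (-6) + (-5) + 0 = 10

Answer: 10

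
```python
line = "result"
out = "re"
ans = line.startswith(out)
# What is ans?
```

Trace:
`line = "result"` → line = 'result'
`out = "re"` → out = 're'
`ans = line.startswith(out)` → ans = True
So ans = True

Answer: True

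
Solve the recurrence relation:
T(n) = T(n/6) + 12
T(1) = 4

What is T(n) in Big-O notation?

Each step divides n by 6 and adds 12. After log_6(n) steps we reach T(1)=4. So T(n) = 12·log_6(n) + 4 = O(log n).

Answer: O(log n)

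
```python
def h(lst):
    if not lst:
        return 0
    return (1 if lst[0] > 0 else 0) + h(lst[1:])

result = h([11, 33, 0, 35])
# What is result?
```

Count of positive elements in [11, 33, 0, 35] = 3

Answer: 3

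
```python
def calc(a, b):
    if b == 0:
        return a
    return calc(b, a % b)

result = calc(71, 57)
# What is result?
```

calc(71, 57) -> calc(57, 14) -> calc(14, 1) -> calc(1, 0) -> 1

Answer: 1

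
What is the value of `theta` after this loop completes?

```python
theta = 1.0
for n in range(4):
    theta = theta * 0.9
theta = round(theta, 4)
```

Exponential decay: 1.0 * 0.9^4
`theta` takes the values: 1.0 → 0.9 → 0.81 → 0.729 → 0.6561

Answer: 0.6561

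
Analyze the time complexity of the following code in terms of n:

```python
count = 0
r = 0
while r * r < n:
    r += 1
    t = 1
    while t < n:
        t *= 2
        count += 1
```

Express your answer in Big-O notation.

Each loop level contributes: √n × log n. Multiplying the contributions gives O(√n log n).

Answer: O(√n log n)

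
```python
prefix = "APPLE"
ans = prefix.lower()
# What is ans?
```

Trace:
`prefix = "APPLE"` → prefix = 'APPLE'
`ans = prefix.lower()` → ans = 'apple'
So ans = 'apple'

Answer: 'apple'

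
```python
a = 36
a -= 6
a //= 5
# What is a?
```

Trace:
`a = 36` → a = 36
`a -= 6` → a = 30
`a //= 5` → a = 6
So a = 6

Answer: 6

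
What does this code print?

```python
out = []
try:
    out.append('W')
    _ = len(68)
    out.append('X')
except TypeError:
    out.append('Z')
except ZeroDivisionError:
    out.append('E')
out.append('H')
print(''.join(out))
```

Execution trace: 'W' (try body) → 'Z' (except TypeError) → 'H' (after the try/except). Output: WZH

Answer: WZH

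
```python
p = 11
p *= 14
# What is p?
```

Trace:
`p = 11` → p = 11
`p *= 14` → p = 154
So p = 154

Answer: 154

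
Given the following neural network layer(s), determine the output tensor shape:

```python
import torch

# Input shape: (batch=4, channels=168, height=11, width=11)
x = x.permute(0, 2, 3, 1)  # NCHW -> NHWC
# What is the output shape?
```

Input: (4, 168, 11, 11) -> Output: (4, 11, 11, 168)

Answer: (4, 11, 11, 168)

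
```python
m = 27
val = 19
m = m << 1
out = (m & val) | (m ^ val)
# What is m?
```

Trace:
`m = 27` → m = 27
`val = 19` → val = 19
`m = m << 1` → m = 54
`out = (m & val) | (m ^ val)` → out = 55
So m = 54

Answer: 54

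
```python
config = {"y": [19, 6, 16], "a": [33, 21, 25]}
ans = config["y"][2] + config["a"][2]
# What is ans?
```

Trace:
`config = {"y": [19, 6, 16], "a": [33, 21, 25]}` → config = {'y': [19, 6, 16], 'a': [33, 21, 25]}
`ans = config["y"][2] + config["a"][2]` → ans = 41
So ans = 41

Answer: 41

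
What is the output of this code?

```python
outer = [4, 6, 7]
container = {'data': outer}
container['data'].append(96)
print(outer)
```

Key concept: dict holds reference to list.
Step by step:
`outer = [4, 6, 7]` → outer = [4, 6, 7]
`container = {'data': outer}` → container = {'data': [4, 6, 7]}
`container['data'].append(96)` → outer = [4, 6, 7, 96]; container = {'data': [4, 6, 7, 96]}
`print(outer)` → prints [4, 6, 7, 96]

Answer: [4, 6, 7, 96]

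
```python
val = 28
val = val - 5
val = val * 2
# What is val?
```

Trace:
`val = 28` → val = 28
`val = val - 5` → val = 23
`val = val * 2` → val = 46
So val = 46

Answer: 46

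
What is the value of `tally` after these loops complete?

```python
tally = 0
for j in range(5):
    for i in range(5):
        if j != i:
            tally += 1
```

5² - 5 (exclude diagonal)
`tally` takes the values: 0 → 1 → 2 → 3 → 4 → 5 → 6 → 7 → 8 → 9 → 10 → 11 → 12 → 13 → 14 → 15 → 16 → 17 → 18 → 19 → 20

Answer: 20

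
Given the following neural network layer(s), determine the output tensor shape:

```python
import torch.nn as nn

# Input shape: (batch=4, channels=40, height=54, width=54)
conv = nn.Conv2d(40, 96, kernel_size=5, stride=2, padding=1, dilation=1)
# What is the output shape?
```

Input: (4, 40, 54, 54) -> Output: (4, 96, 26, 26)

Answer: (4, 96, 26, 26)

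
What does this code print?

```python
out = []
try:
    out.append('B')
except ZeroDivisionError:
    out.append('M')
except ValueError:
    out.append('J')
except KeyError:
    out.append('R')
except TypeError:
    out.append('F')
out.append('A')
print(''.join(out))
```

Execution trace: 'B' (try body, no exception) → 'A' (after the try/except). Output: BA

Answer: BA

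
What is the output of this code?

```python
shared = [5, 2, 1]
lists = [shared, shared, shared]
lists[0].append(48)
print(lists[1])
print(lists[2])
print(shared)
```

Key concept: list of same reference.
Step by step:
`shared = [5, 2, 1]` → shared = [5, 2, 1]
`lists = [shared, shared, shared]` → lists = [[5, 2, 1], [5, 2, 1], [5, 2, 1]]
`lists[0].append(48)` → shared = [5, 2, 1, 48]; lists = [[5, 2, 1, 48], [5, 2, 1, 48], [5, 2, 1, 48]]
`print(lists[1])` → prints [5, 2, 1, 48]
`print(lists[2])` → prints [5, 2, 1, 48]
`print(shared)` → prints [5, 2, 1, 48]

Answer:
[5, 2, 1, 48]
[5, 2, 1, 48]
[5, 2, 1, 48]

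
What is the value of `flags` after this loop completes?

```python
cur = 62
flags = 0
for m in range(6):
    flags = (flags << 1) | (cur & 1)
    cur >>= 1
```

Reverse lowest 6 bits of 62
`flags` takes the values: 0 → 1 → 3 → 7 → 15 → 31

Answer: 31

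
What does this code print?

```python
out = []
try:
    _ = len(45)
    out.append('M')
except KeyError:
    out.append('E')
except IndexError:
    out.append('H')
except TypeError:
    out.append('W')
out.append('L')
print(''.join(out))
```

Execution trace: 'W' (except TypeError) → 'L' (after the try/except). Output: WL

Answer: WL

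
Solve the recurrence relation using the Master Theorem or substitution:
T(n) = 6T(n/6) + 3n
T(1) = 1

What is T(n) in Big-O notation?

By Master Theorem: a=6, b=6, f(n)=3n. Since log_6(6) = 1 and f(n) = Θ(n^1), Case 2 applies. T(n) = O(n log n).

Answer: O(n log n)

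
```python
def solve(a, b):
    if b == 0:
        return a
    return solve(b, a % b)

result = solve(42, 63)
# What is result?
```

solve(42, 63) -> solve(63, 42) -> solve(42, 21) -> solve(21, 0) -> 21

Answer: 21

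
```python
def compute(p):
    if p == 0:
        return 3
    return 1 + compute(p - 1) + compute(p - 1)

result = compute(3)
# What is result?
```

compute(p) = 1 + 2·compute(p-1), compute(0)=3. Closed form: (3+1)·2^3 - 1 = 31.

Answer: 31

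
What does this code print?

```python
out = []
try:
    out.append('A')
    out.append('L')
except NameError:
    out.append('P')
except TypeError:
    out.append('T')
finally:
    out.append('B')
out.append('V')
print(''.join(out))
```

Execution trace: 'A' (try body) → 'L' (try body, no exception) → 'B' (finally) → 'V' (after the try/except). Output: ALBV

Answer: ALBV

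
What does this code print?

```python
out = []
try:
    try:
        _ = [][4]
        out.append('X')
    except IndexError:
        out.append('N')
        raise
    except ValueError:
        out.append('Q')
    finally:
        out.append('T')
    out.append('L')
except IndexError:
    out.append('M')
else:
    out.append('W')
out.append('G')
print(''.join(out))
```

Execution trace: 'N' (inner except IndexError) → 'T' (inner finally) → 'M' (except IndexError) → 'G' (after the try/except). Output: NTMG

Answer: NTMG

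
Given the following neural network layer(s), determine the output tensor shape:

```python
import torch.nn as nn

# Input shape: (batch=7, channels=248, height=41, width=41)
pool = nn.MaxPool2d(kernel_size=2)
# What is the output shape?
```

Input: (7, 248, 41, 41) -> Output: (7, 248, 20, 20)

Answer: (7, 248, 20, 20)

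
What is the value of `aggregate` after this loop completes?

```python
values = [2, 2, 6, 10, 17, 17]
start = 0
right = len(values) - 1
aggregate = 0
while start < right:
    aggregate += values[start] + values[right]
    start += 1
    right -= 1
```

Sum of pairs from ends
`aggregate` takes the values: 0 → 19 → 38 → 54

Answer: 54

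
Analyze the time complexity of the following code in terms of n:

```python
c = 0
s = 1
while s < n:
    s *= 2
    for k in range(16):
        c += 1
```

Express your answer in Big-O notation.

Each loop level contributes: log n × 1. Multiplying the contributions gives O(log n).

Answer: O(log n)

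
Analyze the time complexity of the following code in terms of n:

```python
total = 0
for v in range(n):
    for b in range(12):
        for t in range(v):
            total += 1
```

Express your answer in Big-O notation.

Each loop level contributes: n × 1 × n. Multiplying the contributions gives O(n^2).

Answer: O(n^2)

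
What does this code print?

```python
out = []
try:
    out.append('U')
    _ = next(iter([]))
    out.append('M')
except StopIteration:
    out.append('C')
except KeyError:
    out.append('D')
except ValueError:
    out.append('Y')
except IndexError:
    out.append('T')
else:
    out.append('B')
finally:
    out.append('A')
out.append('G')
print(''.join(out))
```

Execution trace: 'U' (try body) → 'C' (except StopIteration) → 'A' (finally) → 'G' (after the try/except). Output: UCAG

Answer: UCAG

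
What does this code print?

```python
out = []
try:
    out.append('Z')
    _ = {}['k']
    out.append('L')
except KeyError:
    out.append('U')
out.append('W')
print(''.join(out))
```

Execution trace: 'Z' (try body) → 'U' (except KeyError) → 'W' (after the try/except). Output: ZUW

Answer: ZUW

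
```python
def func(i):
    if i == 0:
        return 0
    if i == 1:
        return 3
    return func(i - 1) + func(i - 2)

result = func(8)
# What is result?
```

Build up from base cases: func(0)=0, func(1)=3, func(2)=3, func(3)=6, func(4)=9, func(5)=15, func(6)=24, ..., func(8)=63

Answer: 63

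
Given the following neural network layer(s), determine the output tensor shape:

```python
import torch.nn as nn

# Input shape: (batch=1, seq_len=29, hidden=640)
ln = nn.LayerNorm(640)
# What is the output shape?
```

Input: (1, 29, 640) -> Output: (1, 29, 640)

Answer: (1, 29, 640)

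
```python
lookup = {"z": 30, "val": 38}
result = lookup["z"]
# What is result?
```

Trace:
`lookup = {"z": 30, "val": 38}` → lookup = {'z': 30, 'val': 38}
`result = lookup["z"]` → result = 30
So result = 30

Answer: 30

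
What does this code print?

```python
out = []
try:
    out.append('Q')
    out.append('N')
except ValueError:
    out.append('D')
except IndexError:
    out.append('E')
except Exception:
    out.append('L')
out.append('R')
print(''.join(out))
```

Execution trace: 'Q' (try body) → 'N' (try body, no exception) → 'R' (after the try/except). Output: QNR

Answer: QNR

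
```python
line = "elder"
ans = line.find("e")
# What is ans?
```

Trace:
`line = "elder"` → line = 'elder'
`ans = line.find("e")` → ans = 0
So ans = 0

Answer: 0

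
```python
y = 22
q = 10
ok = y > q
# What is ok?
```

Trace:
`y = 22` → y = 22
`q = 10` → q = 10
`ok = y > q` → ok = True
So ok = True

Answer: True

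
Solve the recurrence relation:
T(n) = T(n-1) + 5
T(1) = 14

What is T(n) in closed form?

Unrolling: T(n) = T(1) + 5·(n-1) = 14 + 5(n-1) = 5n + 9.

Answer: T(n) = 5n + 9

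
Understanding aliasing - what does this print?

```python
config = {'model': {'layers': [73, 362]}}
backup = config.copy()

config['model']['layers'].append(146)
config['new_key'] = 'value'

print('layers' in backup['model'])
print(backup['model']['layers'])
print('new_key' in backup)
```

Key concept: shallow copy gotcha with nested dict.
Step by step:
`config = {'model': {'layers': [73, 362]}}` → config = {'model': {'layers': [73, 362]}}
`backup = config.copy()` → backup = {'model': {'layers': [73, 362]}}
`config['model']['layers'].append(146)` → config = {'model': {'layers': [73, 362, 146]}}; backup = {'model': {'layers': [73, 362, 146]}}
`config['new_key'] = 'value'` → config = {'model': {'layers': [73, 362, 146]}, 'new_key': 'value'}
`print('layers' in backup['model'])` → prints True
`print(backup['model']['layers'])` → prints [73, 362, 146]
`print('new_key' in backup)` → prints False

Answer:
True
[73, 362, 146]
False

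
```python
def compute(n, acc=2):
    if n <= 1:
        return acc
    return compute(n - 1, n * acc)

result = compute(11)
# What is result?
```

Accumulator trace (n, acc): (11, 2) -> (10, 22) -> (9, 220) -> (8, 1980) -> (7, 15840) -> (6, 110880) -> (5, 665280) -> (4, 3326400) -> (3, 13305600) -> (2, 39916800) -> (1, 79833600) -> return 79833600

Answer: 79833600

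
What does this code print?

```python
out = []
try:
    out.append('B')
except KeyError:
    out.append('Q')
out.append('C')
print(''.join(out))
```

Execution trace: 'B' (try body, no exception) → 'C' (after the try/except). Output: BC

Answer: BC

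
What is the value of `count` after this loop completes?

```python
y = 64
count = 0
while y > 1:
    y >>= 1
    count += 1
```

Count right shifts until 1
`count` takes the values: 0 → 1 → 2 → 3 → 4 → 5 → 6

Answer: 6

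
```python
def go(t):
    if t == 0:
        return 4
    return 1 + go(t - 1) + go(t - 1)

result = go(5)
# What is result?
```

go(t) = 1 + 2·go(t-1), go(0)=4. Closed form: (4+1)·2^5 - 1 = 159.

Answer: 159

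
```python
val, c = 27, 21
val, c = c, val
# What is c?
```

Trace:
`val, c = 27, 21` → val = 27; c = 21
`val, c = c, val` → val = 21; c = 27
So c = 27

Answer: 27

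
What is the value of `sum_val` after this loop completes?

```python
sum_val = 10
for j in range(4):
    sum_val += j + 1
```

Start at 10, add 1 to 4 = 20
`sum_val` takes the values: 10 → 11 → 13 → 16 → 20

Answer: 20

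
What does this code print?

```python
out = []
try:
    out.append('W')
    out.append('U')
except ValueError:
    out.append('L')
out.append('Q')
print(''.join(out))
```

Execution trace: 'W' (try body) → 'U' (try body, no exception) → 'Q' (after the try/except). Output: WUQ

Answer: WUQ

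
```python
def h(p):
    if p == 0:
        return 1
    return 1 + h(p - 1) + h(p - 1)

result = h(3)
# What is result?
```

h(p) = 1 + 2·h(p-1), h(0)=1. Closed form: (1+1)·2^3 - 1 = 15.

Answer: 15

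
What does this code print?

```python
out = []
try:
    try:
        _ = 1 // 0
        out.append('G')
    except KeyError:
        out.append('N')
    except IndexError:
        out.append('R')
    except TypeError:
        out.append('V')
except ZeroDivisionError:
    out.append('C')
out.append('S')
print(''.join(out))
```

Execution trace: 'C' (outer except ZeroDivisionError) → 'S' (after the try/except). Output: CS

Answer: CS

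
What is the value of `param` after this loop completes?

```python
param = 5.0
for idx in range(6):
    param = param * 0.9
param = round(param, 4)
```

Exponential decay: 5.0 * 0.9^6
`param` takes the values: 5.0 → 4.5 → 4.05 → 3.645 → 3.2805 → 2.95245 → 2.657205 → 2.6572

Answer: 2.6572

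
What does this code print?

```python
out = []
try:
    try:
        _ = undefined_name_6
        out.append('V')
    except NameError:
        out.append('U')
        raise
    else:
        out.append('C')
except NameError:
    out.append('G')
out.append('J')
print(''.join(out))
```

Execution trace: 'U' (inner except NameError) → 'G' (outer except NameError) → 'J' (after the try/except). Output: UGJ

Answer: UGJ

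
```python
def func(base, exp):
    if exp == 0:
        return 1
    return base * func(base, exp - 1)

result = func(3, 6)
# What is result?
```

func(3, 6) = 3 * 3 * 3 * 3 * 3 * 3 = 729

Answer: 729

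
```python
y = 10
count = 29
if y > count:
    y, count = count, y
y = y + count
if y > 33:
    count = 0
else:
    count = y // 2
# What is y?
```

Trace:
`y = 10` → y = 10
`count = 29` → count = 29
`if y > count: ...` → y > count is False → no variable changes
`y = y + count` → y = 39
`if y > 33: ...` → y > 33 is True → count = 0
So y = 39

Answer: 39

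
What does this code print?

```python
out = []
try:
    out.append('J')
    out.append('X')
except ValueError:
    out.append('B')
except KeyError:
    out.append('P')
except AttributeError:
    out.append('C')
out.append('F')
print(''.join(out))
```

Execution trace: 'J' (try body) → 'X' (try body, no exception) → 'F' (after the try/except). Output: JXF

Answer: JXF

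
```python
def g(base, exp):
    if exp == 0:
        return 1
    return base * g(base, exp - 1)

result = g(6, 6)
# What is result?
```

g(6, 6) = 6 * 6 * 6 * 6 * 6 * 6 = 46656

Answer: 46656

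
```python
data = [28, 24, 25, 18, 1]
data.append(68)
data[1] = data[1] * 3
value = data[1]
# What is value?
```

Trace:
`data = [28, 24, 25, 18, 1]` → data = [28, 24, 25, 18, 1]
`data.append(68)` → data = [28, 24, 25, 18, 1, 68]
`data[1] = data[1] * 3` → data = [28, 72, 25, 18, 1, 68]
`value = data[1]` → value = 72
So value = 72

Answer: 72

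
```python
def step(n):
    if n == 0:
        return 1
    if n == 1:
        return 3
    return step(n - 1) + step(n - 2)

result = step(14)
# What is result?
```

Build up from base cases: step(0)=1, step(1)=3, step(2)=4, step(3)=7, step(4)=11, step(5)=18, step(6)=29, ..., step(14)=1364

Answer: 1364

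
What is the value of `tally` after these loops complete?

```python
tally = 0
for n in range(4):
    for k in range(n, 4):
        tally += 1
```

Upper triangle: 4 + 3 + ... + 1
`tally` takes the values: 0 → 1 → 2 → 3 → 4 → 5 → 6 → 7 → 8 → 9 → 10

Answer: 10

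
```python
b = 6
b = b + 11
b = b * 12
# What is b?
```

Trace:
`b = 6` → b = 6
`b = b + 11` → b = 17
`b = b * 12` → b = 204
So b = 204

Answer: 204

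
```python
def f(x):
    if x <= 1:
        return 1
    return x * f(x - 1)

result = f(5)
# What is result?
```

f(5) = 5 * 4 * 3 * 2 * 1 = 120

Answer: 120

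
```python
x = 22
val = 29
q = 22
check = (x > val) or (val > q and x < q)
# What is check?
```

Trace:
`x = 22` → x = 22
`val = 29` → val = 29
`q = 22` → q = 22
`check = (x > val) or (val > q and x < q)` → check = False
So check = False

Answer: False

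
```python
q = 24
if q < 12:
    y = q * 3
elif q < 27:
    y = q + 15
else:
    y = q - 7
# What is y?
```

Trace:
`q = 24` → q = 24
`if q < 12: ...` → q < 12 is False, q < 27 is True → y = 39
So y = 39

Answer: 39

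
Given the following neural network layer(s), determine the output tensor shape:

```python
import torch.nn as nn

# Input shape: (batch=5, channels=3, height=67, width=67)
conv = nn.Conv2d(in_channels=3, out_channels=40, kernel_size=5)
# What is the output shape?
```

Input: (5, 3, 67, 67) -> Output: (5, 40, 63, 63)

Answer: (5, 40, 63, 63)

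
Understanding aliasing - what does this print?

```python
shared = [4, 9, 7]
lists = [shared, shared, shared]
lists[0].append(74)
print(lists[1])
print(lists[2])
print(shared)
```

Key concept: list of same reference.
Step by step:
`shared = [4, 9, 7]` → shared = [4, 9, 7]
`lists = [shared, shared, shared]` → lists = [[4, 9, 7], [4, 9, 7], [4, 9, 7]]
`lists[0].append(74)` → shared = [4, 9, 7, 74]; lists = [[4, 9, 7, 74], [4, 9, 7, 74], [4, 9, 7, 74]]
`print(lists[1])` → prints [4, 9, 7, 74]
`print(lists[2])` → prints [4, 9, 7, 74]
`print(shared)` → prints [4, 9, 7, 74]

Answer:
[4, 9, 7, 74]
[4, 9, 7, 74]
[4, 9, 7, 74]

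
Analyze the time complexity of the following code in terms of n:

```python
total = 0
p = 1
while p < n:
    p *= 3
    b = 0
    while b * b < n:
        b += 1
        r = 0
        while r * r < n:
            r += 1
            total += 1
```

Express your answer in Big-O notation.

Each loop level contributes: log n × √n × √n. Multiplying the contributions gives O(n log n).

Answer: O(n log n)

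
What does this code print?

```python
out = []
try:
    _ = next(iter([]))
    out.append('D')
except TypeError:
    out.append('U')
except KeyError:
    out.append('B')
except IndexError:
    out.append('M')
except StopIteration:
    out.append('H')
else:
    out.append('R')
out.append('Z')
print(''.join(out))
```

Execution trace: 'H' (except StopIteration) → 'Z' (after the try/except). Output: HZ

Answer: HZ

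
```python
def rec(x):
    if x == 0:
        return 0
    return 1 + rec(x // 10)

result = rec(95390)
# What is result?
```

Count of digits of 95390: 5

Answer: 5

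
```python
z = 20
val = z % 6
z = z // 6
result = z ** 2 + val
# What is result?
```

Trace:
`z = 20` → z = 20
`val = z % 6` → val = 2
`z = z // 6` → z = 3
`result = z ** 2 + val` → result = 11
So result = 11

Answer: 11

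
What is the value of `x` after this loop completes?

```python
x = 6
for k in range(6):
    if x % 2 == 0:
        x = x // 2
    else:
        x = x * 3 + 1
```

Collatz-style transformation from 6
`x` takes the values: 6 → 3 → 10 → 5 → 16 → 8 → 4

Answer: 4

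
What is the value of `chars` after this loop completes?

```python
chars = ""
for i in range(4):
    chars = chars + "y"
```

Repeat 'y' 4 times
`chars` takes the values: "" → "y" → "yy" → "yyy" → "yyyy"

Answer: "yyyy"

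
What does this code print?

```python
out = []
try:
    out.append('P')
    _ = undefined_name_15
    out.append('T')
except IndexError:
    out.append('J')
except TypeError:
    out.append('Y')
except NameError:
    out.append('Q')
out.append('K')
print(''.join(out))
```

Execution trace: 'P' (try body) → 'Q' (except NameError) → 'K' (after the try/except). Output: PQK

Answer: PQK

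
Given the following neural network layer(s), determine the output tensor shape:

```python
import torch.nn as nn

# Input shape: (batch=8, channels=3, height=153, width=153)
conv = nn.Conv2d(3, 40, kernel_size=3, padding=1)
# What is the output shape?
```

Input: (8, 3, 153, 153) -> Output: (8, 40, 153, 153)

Answer: (8, 40, 153, 153)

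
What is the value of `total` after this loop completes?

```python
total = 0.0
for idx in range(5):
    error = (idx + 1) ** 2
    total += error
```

Sum of squared losses 1² + 2² + ... + 5²
`total` takes the values: 0.0 → 1.0 → 5.0 → 14.0 → 30.0 → 55.0

Answer: 55.0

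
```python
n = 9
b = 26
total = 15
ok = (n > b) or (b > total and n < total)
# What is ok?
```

Trace:
`n = 9` → n = 9
`b = 26` → b = 26
`total = 15` → total = 15
`ok = (n > b) or (b > total and n < total)` → ok = True
So ok = True

Answer: True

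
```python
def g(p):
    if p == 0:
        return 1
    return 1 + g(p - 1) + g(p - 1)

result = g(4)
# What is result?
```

g(p) = 1 + 2·g(p-1), g(0)=1. Closed form: (1+1)·2^4 - 1 = 31.

Answer: 31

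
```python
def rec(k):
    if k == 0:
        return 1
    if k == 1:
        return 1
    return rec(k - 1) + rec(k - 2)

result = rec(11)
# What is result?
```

Build up from base cases: rec(0)=1, rec(1)=1, rec(2)=2, rec(3)=3, rec(4)=5, rec(5)=8, rec(6)=13, ..., rec(11)=144

Answer: 144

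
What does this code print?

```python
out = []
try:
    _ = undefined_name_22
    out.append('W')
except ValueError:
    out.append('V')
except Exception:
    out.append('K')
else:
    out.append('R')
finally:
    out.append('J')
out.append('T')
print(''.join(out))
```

Execution trace: 'K' (except Exception) → 'J' (finally) → 'T' (after the try/except). Output: KJT

Answer: KJT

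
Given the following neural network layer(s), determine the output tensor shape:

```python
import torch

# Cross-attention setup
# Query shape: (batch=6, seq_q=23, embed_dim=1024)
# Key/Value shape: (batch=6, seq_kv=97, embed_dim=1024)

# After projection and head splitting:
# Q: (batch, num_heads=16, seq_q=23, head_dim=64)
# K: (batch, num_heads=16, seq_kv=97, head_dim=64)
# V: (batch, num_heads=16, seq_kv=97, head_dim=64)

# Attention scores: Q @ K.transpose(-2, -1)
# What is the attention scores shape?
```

Input: (6, 23, 1024) -> Output: (6, 16, 23, 97)

Answer: (6, 16, 23, 97)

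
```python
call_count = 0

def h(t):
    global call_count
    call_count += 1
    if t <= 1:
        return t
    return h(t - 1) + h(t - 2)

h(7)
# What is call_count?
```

Calls(t) = 1 + Calls(t-1) + Calls(t-2); Calls(0)=Calls(1)=1. For t=7 this gives 41.

Answer: 41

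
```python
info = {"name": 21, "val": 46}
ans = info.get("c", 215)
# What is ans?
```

Trace:
`info = {"name": 21, "val": 46}` → info = {'name': 21, 'val': 46}
`ans = info.get("c", 215)` → ans = 215
So ans = 215

Answer: 215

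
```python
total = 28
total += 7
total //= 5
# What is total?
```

Trace:
`total = 28` → total = 28
`total += 7` → total = 35
`total //= 5` → total = 7
So total = 7

Answer: 7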